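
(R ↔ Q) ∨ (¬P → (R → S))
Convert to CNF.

¬R ∨ Q ∨ P ∨ S

(R ↔ Q) ∨ (¬P → (R → S))
= ((R → Q) ∧ (Q → R)) ∨ (¬P → (R → S))   — eliminate ↔
= ((¬R ∨ Q) ∧ (Q → R)) ∨ (¬P → (R → S))   — eliminate →
= ((¬R ∨ Q) ∧ (¬Q ∨ R)) ∨ (¬P → (R → S))   — eliminate →
= ((¬R ∨ Q) ∧ (¬Q ∨ R)) ∨ ¬¬P ∨ (R → S)   — eliminate →
= ((¬R ∨ Q) ∧ (¬Q ∨ R)) ∨ ¬¬P ∨ ¬R ∨ S   — eliminate →
= ((¬R ∨ Q) ∧ (¬Q ∨ R)) ∨ P ∨ ¬R ∨ S   — double negation
= (¬R ∨ Q ∨ P ∨ ¬R ∨ S) ∧ (¬Q ∨ R ∨ P ∨ ¬R ∨ S)   — distribute ∨ over ∧
= ¬R ∨ Q ∨ P ∨ S   — simplify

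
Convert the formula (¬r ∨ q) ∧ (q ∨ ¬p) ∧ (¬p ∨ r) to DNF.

¬r ∧ ¬p ∨ q ∧ ¬p ∨ q ∧ r

(¬r ∨ q) ∧ (q ∨ ¬p) ∧ (¬p ∨ r)
= ¬r ∧ q ∧ ¬p ∨ ¬r ∧ q ∧ r ∨ ¬r ∧ ¬p ∧ ¬p ∨ ¬r ∧ ¬p ∧ r ∨ q ∧ q ∧ ¬p ∨ q ∧ q ∧ r ∨ q ∧ ¬p ∧ ¬p ∨ q ∧ ¬p ∧ r   — distribute ∧ over ∨
= ¬r ∧ ¬p ∨ q ∧ ¬p ∨ q ∧ r   — simplify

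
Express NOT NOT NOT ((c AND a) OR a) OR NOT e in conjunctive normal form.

NOT a OR NOT e

NOT NOT NOT ((c AND a) OR a) OR NOT e
⇔ NOT ((c AND a) OR a) OR NOT e   [double negation]
⇔ (NOT (c AND a) AND NOT a) OR NOT e   [De Morgan]
⇔ ((NOT c OR NOT a) AND NOT a) OR NOT e   [De Morgan]
⇔ (NOT c OR NOT a OR NOT e) AND (NOT a OR NOT e)   [distribute OR over AND]
⇔ NOT a OR NOT e   [simplify]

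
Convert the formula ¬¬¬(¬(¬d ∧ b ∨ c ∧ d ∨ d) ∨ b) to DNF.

¬¬¬(¬(¬d ∧ b ∨ c ∧ d ∨ d) ∨ b)
≡ ¬(¬(¬d ∧ b ∨ c ∧ d ∨ d) ∨ b)   (double negation)
≡ ¬¬(¬d ∧ b ∨ c ∧ d ∨ d) ∧ ¬b   (De Morgan)
≡ (¬d ∧ b ∨ c ∧ d ∨ d) ∧ ¬b   (double negation)
≡ ¬d ∧ b ∧ ¬b ∨ c ∧ d ∧ ¬b ∨ d ∧ ¬b   (distribute ∧ over ∨)
≡ d ∧ ¬b   (simplify)

d ∧ ¬b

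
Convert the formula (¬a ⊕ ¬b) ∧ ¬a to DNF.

¬a ∧ b

(¬a ⊕ ¬b) ∧ ¬a
⇔ ((¬a ∧ ¬¬b) ∨ (¬¬a ∧ ¬b)) ∧ ¬a   [expand ⊕]
⇔ ((¬a ∧ b) ∨ (¬¬a ∧ ¬b)) ∧ ¬a   [double negation]
⇔ ((¬a ∧ b) ∨ (a ∧ ¬b)) ∧ ¬a   [double negation]
⇔ (¬a ∧ b ∧ ¬a) ∨ (a ∧ ¬b ∧ ¬a)   [distribute ∧ over ∨]
⇔ ¬a ∧ b   [simplify]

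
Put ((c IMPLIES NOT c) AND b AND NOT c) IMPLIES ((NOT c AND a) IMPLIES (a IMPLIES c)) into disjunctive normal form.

c OR NOT b OR NOT a

((c IMPLIES NOT c) AND b AND NOT c) IMPLIES ((NOT c AND a) IMPLIES (a IMPLIES c))
≡ NOT ((c IMPLIES NOT c) AND b AND NOT c) OR ((NOT c AND a) IMPLIES (a IMPLIES c))   [eliminate IMPLIES]
≡ NOT ((NOT c OR NOT c) AND b AND NOT c) OR ((NOT c AND a) IMPLIES (a IMPLIES c))   [eliminate IMPLIES]
≡ NOT ((NOT c OR NOT c) AND b AND NOT c) OR NOT (NOT c AND a) OR (a IMPLIES c)   [eliminate IMPLIES]
≡ NOT ((NOT c OR NOT c) AND b AND NOT c) OR NOT (NOT c AND a) OR NOT a OR c   [eliminate IMPLIES]
≡ NOT (NOT c OR NOT c) OR NOT b OR NOT NOT c OR NOT (NOT c AND a) OR NOT a OR c   [De Morgan]
≡ (NOT NOT c AND NOT NOT c) OR NOT b OR NOT NOT c OR NOT (NOT c AND a) OR NOT a OR c   [De Morgan]
≡ (c AND NOT NOT c) OR NOT b OR NOT NOT c OR NOT (NOT c AND a) OR NOT a OR c   [double negation]
≡ (c AND c) OR NOT b OR NOT NOT c OR NOT (NOT c AND a) OR NOT a OR c   [double negation]
≡ (c AND c) OR NOT b OR c OR NOT (NOT c AND a) OR NOT a OR c   [double negation]
≡ (c AND c) OR NOT b OR c OR NOT NOT c OR NOT a OR NOT a OR c   [De Morgan]
≡ (c AND c) OR NOT b OR c OR c OR NOT a OR NOT a OR c   [double negation]
≡ c OR NOT b OR NOT a   [simplify]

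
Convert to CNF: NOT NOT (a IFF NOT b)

NOT NOT (a IFF NOT b)
≡ NOT NOT ((a IMPLIES NOT b) AND (NOT b IMPLIES a))   (eliminate IFF)
≡ NOT NOT ((NOT a OR NOT b) AND (NOT b IMPLIES a))   (eliminate IMPLIES)
≡ NOT NOT ((NOT a OR NOT b) AND (NOT NOT b OR a))   (eliminate IMPLIES)
≡ (NOT a OR NOT b) AND (NOT NOT b OR a)   (double negation)
≡ (NOT a OR NOT b) AND (b OR a)   (double negation)

(NOT a OR NOT b) AND (b OR a)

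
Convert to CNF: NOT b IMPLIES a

NOT b IMPLIES a
≡ NOT NOT b OR a   [eliminate IMPLIES]
≡ b OR a   [double negation]

b OR a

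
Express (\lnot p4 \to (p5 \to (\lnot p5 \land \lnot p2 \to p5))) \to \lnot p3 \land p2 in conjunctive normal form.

(\lnot p4 \lor \lnot p3) \land (\lnot p4 \lor p2) \land (p5 \lor \lnot p3) \land (p5 \lor p2) \land (\lnot p5 \lor \lnot p3) \land (\lnot p5 \lor p2) \land (\lnot p2 \lor \lnot p3)

(\lnot p4 \to (p5 \to (\lnot p5 \land \lnot p2 \to p5))) \to \lnot p3 \land p2
≡ \lnot (\lnot p4 \to (p5 \to (\lnot p5 \land \lnot p2 \to p5))) \lor \lnot p3 \land p2   — eliminate \to
≡ \lnot (\lnot \lnot p4 \lor (p5 \to (\lnot p5 \land \lnot p2 \to p5))) \lor \lnot p3 \land p2   — eliminate \to
≡ \lnot (\lnot \lnot p4 \lor \lnot p5 \lor (\lnot p5 \land \lnot p2 \to p5)) \lor \lnot p3 \land p2   — eliminate \to
≡ \lnot (\lnot \lnot p4 \lor \lnot p5 \lor \lnot (\lnot p5 \land \lnot p2) \lor p5) \lor \lnot p3 \land p2   — eliminate \to
≡ \lnot \lnot \lnot p4 \land \lnot \lnot p5 \land \lnot \lnot (\lnot p5 \land \lnot p2) \land \lnot p5 \lor \lnot p3 \land p2   — De Morgan
≡ \lnot p4 \land \lnot \lnot p5 \land \lnot \lnot (\lnot p5 \land \lnot p2) \land \lnot p5 \lor \lnot p3 \land p2   — double negation
≡ \lnot p4 \land p5 \land \lnot \lnot (\lnot p5 \land \lnot p2) \land \lnot p5 \lor \lnot p3 \land p2   — double negation
≡ \lnot p4 \land p5 \land \lnot p5 \land \lnot p2 \land \lnot p5 \lor \lnot p3 \land p2   — double negation
≡ (\lnot p4 \lor \lnot p3) \land (\lnot p4 \lor p2) \land (p5 \lor \lnot p3) \land (p5 \lor p2) \land (\lnot p5 \lor \lnot p3) \land (\lnot p5 \lor p2) \land (\lnot p2 \lor \lnot p3) \land (\lnot p2 \lor p2) \land (\lnot p5 \lor \lnot p3) \land (\lnot p5 \lor p2)   — distribute \lor over \land
≡ (\lnot p4 \lor \lnot p3) \land (\lnot p4 \lor p2) \land (p5 \lor \lnot p3) \land (p5 \lor p2) \land (\lnot p5 \lor \lnot p3) \land (\lnot p5 \lor p2) \land (\lnot p2 \lor \lnot p3)   — simplify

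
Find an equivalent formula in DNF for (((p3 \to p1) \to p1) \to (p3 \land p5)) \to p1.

(p3 \land \lnot p1 \land \lnot p5) \lor p1

(((p3 \to p1) \to p1) \to (p3 \land p5)) \to p1
⇔ \lnot (((p3 \to p1) \to p1) \to (p3 \land p5)) \lor p1   — eliminate \to
⇔ \lnot (\lnot ((p3 \to p1) \to p1) \lor (p3 \land p5)) \lor p1   — eliminate \to
⇔ \lnot (\lnot (\lnot (p3 \to p1) \lor p1) \lor (p3 \land p5)) \lor p1   — eliminate \to
⇔ \lnot (\lnot (\lnot (\lnot p3 \lor p1) \lor p1) \lor (p3 \land p5)) \lor p1   — eliminate \to
⇔ (\lnot \lnot (\lnot (\lnot p3 \lor p1) \lor p1) \land \lnot (p3 \land p5)) \lor p1   — De Morgan
⇔ ((\lnot (\lnot p3 \lor p1) \lor p1) \land \lnot (p3 \land p5)) \lor p1   — double negation
⇔ (((\lnot \lnot p3 \land \lnot p1) \lor p1) \land \lnot (p3 \land p5)) \lor p1   — De Morgan
⇔ (((p3 \land \lnot p1) \lor p1) \land \lnot (p3 \land p5)) \lor p1   — double negation
⇔ (((p3 \land \lnot p1) \lor p1) \land (\lnot p3 \lor \lnot p5)) \lor p1   — De Morgan
⇔ (p3 \land \lnot p1 \land \lnot p3) \lor (p3 \land \lnot p1 \land \lnot p5) \lor (p1 \land \lnot p3) \lor (p1 \land \lnot p5) \lor p1   — distribute \land over \lor
⇔ (p3 \land \lnot p1 \land \lnot p5) \lor p1   — simplify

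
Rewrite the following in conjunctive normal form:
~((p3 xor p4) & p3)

~((p3 xor p4) & p3)
≡ ~((p3 | p4) & ~(p3 & p4) & p3)   (expand xor)
≡ ~(p3 | p4) | ~~(p3 & p4) | ~p3   (De Morgan)
≡ (~p3 & ~p4) | ~~(p3 & p4) | ~p3   (De Morgan)
≡ (~p3 & ~p4) | (p3 & p4) | ~p3   (double negation)
≡ (~p3 | p3 | ~p3) & (~p3 | p4 | ~p3) & (~p4 | p3 | ~p3) & (~p4 | p4 | ~p3)   (distribute | over &)
≡ ~p3 | p4   (simplify)

~p3 | p4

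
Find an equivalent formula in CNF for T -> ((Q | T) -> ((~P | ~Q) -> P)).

~T | P

T -> ((Q | T) -> ((~P | ~Q) -> P))
≡ ~T | ((Q | T) -> ((~P | ~Q) -> P))   [eliminate ->]
≡ ~T | ~(Q | T) | ((~P | ~Q) -> P)   [eliminate ->]
≡ ~T | ~(Q | T) | ~(~P | ~Q) | P   [eliminate ->]
≡ ~T | (~Q & ~T) | ~(~P | ~Q) | P   [De Morgan]
≡ ~T | (~Q & ~T) | (~~P & ~~Q) | P   [De Morgan]
≡ ~T | (~Q & ~T) | (P & ~~Q) | P   [double negation]
≡ ~T | (~Q & ~T) | (P & Q) | P   [double negation]
≡ (~T | ~Q | P | P) & (~T | ~Q | Q | P) & (~T | ~T | P | P) & (~T | ~T | Q | P)   [distribute | over &]
≡ ~T | P   [simplify]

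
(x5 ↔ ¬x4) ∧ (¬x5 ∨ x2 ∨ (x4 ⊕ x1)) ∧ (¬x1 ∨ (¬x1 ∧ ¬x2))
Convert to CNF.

(¬x5 ∨ ¬x4) ∧ (x4 ∨ x5) ∧ (¬x5 ∨ x2 ∨ x4 ∨ x1) ∧ ¬x1

(x5 ↔ ¬x4) ∧ (¬x5 ∨ x2 ∨ (x4 ⊕ x1)) ∧ (¬x1 ∨ (¬x1 ∧ ¬x2))
≡ (x5 → ¬x4) ∧ (¬x4 → x5) ∧ (¬x5 ∨ x2 ∨ (x4 ⊕ x1)) ∧ (¬x1 ∨ (¬x1 ∧ ¬x2))   (eliminate ↔)
≡ (¬x5 ∨ ¬x4) ∧ (¬x4 → x5) ∧ (¬x5 ∨ x2 ∨ (x4 ⊕ x1)) ∧ (¬x1 ∨ (¬x1 ∧ ¬x2))   (eliminate →)
≡ (¬x5 ∨ ¬x4) ∧ (¬¬x4 ∨ x5) ∧ (¬x5 ∨ x2 ∨ (x4 ⊕ x1)) ∧ (¬x1 ∨ (¬x1 ∧ ¬x2))   (eliminate →)
≡ (¬x5 ∨ ¬x4) ∧ (¬¬x4 ∨ x5) ∧ (¬x5 ∨ x2 ∨ ((x4 ∨ x1) ∧ ¬(x4 ∧ x1))) ∧ (¬x1 ∨ (¬x1 ∧ ¬x2))   (expand ⊕)
≡ (¬x5 ∨ ¬x4) ∧ (x4 ∨ x5) ∧ (¬x5 ∨ x2 ∨ ((x4 ∨ x1) ∧ ¬(x4 ∧ x1))) ∧ (¬x1 ∨ (¬x1 ∧ ¬x2))   (double negation)
≡ (¬x5 ∨ ¬x4) ∧ (x4 ∨ x5) ∧ (¬x5 ∨ x2 ∨ ((x4 ∨ x1) ∧ (¬x4 ∨ ¬x1))) ∧ (¬x1 ∨ (¬x1 ∧ ¬x2))   (De Morgan)
≡ (¬x5 ∨ ¬x4) ∧ (x4 ∨ x5) ∧ (¬x5 ∨ x2 ∨ x4 ∨ x1) ∧ (¬x5 ∨ x2 ∨ ¬x4 ∨ ¬x1) ∧ (¬x1 ∨ ¬x1) ∧ (¬x1 ∨ ¬x2)   (distribute ∨ over ∧)
≡ (¬x5 ∨ ¬x4) ∧ (x4 ∨ x5) ∧ (¬x5 ∨ x2 ∨ x4 ∨ x1) ∧ ¬x1   (simplify)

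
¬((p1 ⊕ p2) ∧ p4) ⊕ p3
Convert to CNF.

(¬p1 ∨ p2 ∨ ¬p4 ∨ p3) ∧ (¬p2 ∨ p1 ∨ ¬p4 ∨ p3) ∧ (p1 ∨ p2 ∨ ¬p3) ∧ (¬p1 ∨ ¬p2 ∨ ¬p3) ∧ (p4 ∨ ¬p3)

¬((p1 ⊕ p2) ∧ p4) ⊕ p3
⇔ (¬((p1 ⊕ p2) ∧ p4) ∨ p3) ∧ ¬(¬((p1 ⊕ p2) ∧ p4) ∧ p3)   [expand ⊕]
⇔ (¬((p1 ∨ p2) ∧ ¬(p1 ∧ p2) ∧ p4) ∨ p3) ∧ ¬(¬((p1 ⊕ p2) ∧ p4) ∧ p3)   [expand ⊕]
⇔ (¬((p1 ∨ p2) ∧ ¬(p1 ∧ p2) ∧ p4) ∨ p3) ∧ ¬(¬((p1 ∨ p2) ∧ ¬(p1 ∧ p2) ∧ p4) ∧ p3)   [expand ⊕]
⇔ (¬(p1 ∨ p2) ∨ ¬¬(p1 ∧ p2) ∨ ¬p4 ∨ p3) ∧ ¬(¬((p1 ∨ p2) ∧ ¬(p1 ∧ p2) ∧ p4) ∧ p3)   [De Morgan]
⇔ ((¬p1 ∧ ¬p2) ∨ ¬¬(p1 ∧ p2) ∨ ¬p4 ∨ p3) ∧ ¬(¬((p1 ∨ p2) ∧ ¬(p1 ∧ p2) ∧ p4) ∧ p3)   [De Morgan]
⇔ ((¬p1 ∧ ¬p2) ∨ (p1 ∧ p2) ∨ ¬p4 ∨ p3) ∧ ¬(¬((p1 ∨ p2) ∧ ¬(p1 ∧ p2) ∧ p4) ∧ p3)   [double negation]
⇔ ((¬p1 ∧ ¬p2) ∨ (p1 ∧ p2) ∨ ¬p4 ∨ p3) ∧ (¬¬((p1 ∨ p2) ∧ ¬(p1 ∧ p2) ∧ p4) ∨ ¬p3)   [De Morgan]
⇔ ((¬p1 ∧ ¬p2) ∨ (p1 ∧ p2) ∨ ¬p4 ∨ p3) ∧ (((p1 ∨ p2) ∧ ¬(p1 ∧ p2) ∧ p4) ∨ ¬p3)   [double negation]
⇔ ((¬p1 ∧ ¬p2) ∨ (p1 ∧ p2) ∨ ¬p4 ∨ p3) ∧ (((p1 ∨ p2) ∧ (¬p1 ∨ ¬p2) ∧ p4) ∨ ¬p3)   [De Morgan]
⇔ (¬p1 ∨ p1 ∨ ¬p4 ∨ p3) ∧ (¬p1 ∨ p2 ∨ ¬p4 ∨ p3) ∧ (¬p2 ∨ p1 ∨ ¬p4 ∨ p3) ∧ (¬p2 ∨ p2 ∨ ¬p4 ∨ p3) ∧ (p1 ∨ p2 ∨ ¬p3) ∧ (¬p1 ∨ ¬p2 ∨ ¬p3) ∧ (p4 ∨ ¬p3)   [distribute ∨ over ∧]
⇔ (¬p1 ∨ p2 ∨ ¬p4 ∨ p3) ∧ (¬p2 ∨ p1 ∨ ¬p4 ∨ p3) ∧ (p1 ∨ p2 ∨ ¬p3) ∧ (¬p1 ∨ ¬p2 ∨ ¬p3) ∧ (p4 ∨ ¬p3)   [simplify]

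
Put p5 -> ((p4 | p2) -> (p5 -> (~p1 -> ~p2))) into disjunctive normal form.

p5 -> ((p4 | p2) -> (p5 -> (~p1 -> ~p2)))
≡ ~p5 | ((p4 | p2) -> (p5 -> (~p1 -> ~p2)))   (eliminate ->)
≡ ~p5 | ~(p4 | p2) | (p5 -> (~p1 -> ~p2))   (eliminate ->)
≡ ~p5 | ~(p4 | p2) | ~p5 | (~p1 -> ~p2)   (eliminate ->)
≡ ~p5 | ~(p4 | p2) | ~p5 | ~~p1 | ~p2   (eliminate ->)
≡ ~p5 | (~p4 & ~p2) | ~p5 | ~~p1 | ~p2   (De Morgan)
≡ ~p5 | (~p4 & ~p2) | ~p5 | p1 | ~p2   (double negation)
≡ ~p5 | p1 | ~p2   (simplify)

~p5 | p1 | ~p2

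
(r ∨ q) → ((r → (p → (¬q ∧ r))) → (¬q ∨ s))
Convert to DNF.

(r ∨ q) → ((r → (p → (¬q ∧ r))) → (¬q ∨ s))
≡ ¬(r ∨ q) ∨ ((r → (p → (¬q ∧ r))) → (¬q ∨ s))   — eliminate →
≡ ¬(r ∨ q) ∨ ¬(r → (p → (¬q ∧ r))) ∨ ¬q ∨ s   — eliminate →
≡ ¬(r ∨ q) ∨ ¬(¬r ∨ (p → (¬q ∧ r))) ∨ ¬q ∨ s   — eliminate →
≡ ¬(r ∨ q) ∨ ¬(¬r ∨ ¬p ∨ (¬q ∧ r)) ∨ ¬q ∨ s   — eliminate →
≡ (¬r ∧ ¬q) ∨ ¬(¬r ∨ ¬p ∨ (¬q ∧ r)) ∨ ¬q ∨ s   — De Morgan
≡ (¬r ∧ ¬q) ∨ (¬¬r ∧ ¬¬p ∧ ¬(¬q ∧ r)) ∨ ¬q ∨ s   — De Morgan
≡ (¬r ∧ ¬q) ∨ (r ∧ ¬¬p ∧ ¬(¬q ∧ r)) ∨ ¬q ∨ s   — double negation
≡ (¬r ∧ ¬q) ∨ (r ∧ p ∧ ¬(¬q ∧ r)) ∨ ¬q ∨ s   — double negation
≡ (¬r ∧ ¬q) ∨ (r ∧ p ∧ (¬¬q ∨ ¬r)) ∨ ¬q ∨ s   — De Morgan
≡ (¬r ∧ ¬q) ∨ (r ∧ p ∧ (q ∨ ¬r)) ∨ ¬q ∨ s   — double negation
≡ (¬r ∧ ¬q) ∨ (r ∧ p ∧ q) ∨ (r ∧ p ∧ ¬r) ∨ ¬q ∨ s   — distribute ∧ over ∨
≡ (r ∧ p ∧ q) ∨ ¬q ∨ s   — simplify

(r ∧ p ∧ q) ∨ ¬q ∨ s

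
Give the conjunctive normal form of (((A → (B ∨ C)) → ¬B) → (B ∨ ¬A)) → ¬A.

¬B ∨ ¬A

(((A → (B ∨ C)) → ¬B) → (B ∨ ¬A)) → ¬A
≡ ¬(((A → (B ∨ C)) → ¬B) → (B ∨ ¬A)) ∨ ¬A   [eliminate →]
≡ ¬(¬((A → (B ∨ C)) → ¬B) ∨ B ∨ ¬A) ∨ ¬A   [eliminate →]
≡ ¬(¬(¬(A → (B ∨ C)) ∨ ¬B) ∨ B ∨ ¬A) ∨ ¬A   [eliminate →]
≡ ¬(¬(¬(¬A ∨ B ∨ C) ∨ ¬B) ∨ B ∨ ¬A) ∨ ¬A   [eliminate →]
≡ (¬¬(¬(¬A ∨ B ∨ C) ∨ ¬B) ∧ ¬B ∧ ¬¬A) ∨ ¬A   [De Morgan]
≡ ((¬(¬A ∨ B ∨ C) ∨ ¬B) ∧ ¬B ∧ ¬¬A) ∨ ¬A   [double negation]
≡ (((¬¬A ∧ ¬B ∧ ¬C) ∨ ¬B) ∧ ¬B ∧ ¬¬A) ∨ ¬A   [De Morgan]
≡ (((A ∧ ¬B ∧ ¬C) ∨ ¬B) ∧ ¬B ∧ ¬¬A) ∨ ¬A   [double negation]
≡ (((A ∧ ¬B ∧ ¬C) ∨ ¬B) ∧ ¬B ∧ A) ∨ ¬A   [double negation]
≡ (A ∨ ¬B ∨ ¬A) ∧ (¬B ∨ ¬B ∨ ¬A) ∧ (¬C ∨ ¬B ∨ ¬A) ∧ (¬B ∨ ¬A) ∧ (A ∨ ¬A)   [distribute ∨ over ∧]
≡ ¬B ∨ ¬A   [simplify]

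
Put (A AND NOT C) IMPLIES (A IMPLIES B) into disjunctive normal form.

NOT A OR C OR B

(A AND NOT C) IMPLIES (A IMPLIES B)
≡ NOT (A AND NOT C) OR (A IMPLIES B)   (eliminate IMPLIES)
≡ NOT (A AND NOT C) OR NOT A OR B   (eliminate IMPLIES)
≡ NOT A OR NOT NOT C OR NOT A OR B   (De Morgan)
≡ NOT A OR C OR NOT A OR B   (double negation)
≡ NOT A OR C OR B   (simplify)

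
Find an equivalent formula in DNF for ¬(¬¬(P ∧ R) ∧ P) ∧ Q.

(¬P ∧ Q) ∨ (¬R ∧ Q)

¬(¬¬(P ∧ R) ∧ P) ∧ Q
≡ (¬¬¬(P ∧ R) ∨ ¬P) ∧ Q
≡ (¬(P ∧ R) ∨ ¬P) ∧ Q
≡ (¬P ∨ ¬R ∨ ¬P) ∧ Q
≡ (¬P ∧ Q) ∨ (¬R ∧ Q) ∨ (¬P ∧ Q)
≡ (¬P ∧ Q) ∨ (¬R ∧ Q)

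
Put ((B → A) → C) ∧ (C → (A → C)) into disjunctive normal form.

(B ∧ ¬A) ∨ C

((B → A) → C) ∧ (C → (A → C))
⇔ (¬(B → A) ∨ C) ∧ (C → (A → C))
⇔ (¬(¬B ∨ A) ∨ C) ∧ (C → (A → C))
⇔ (¬(¬B ∨ A) ∨ C) ∧ (¬C ∨ (A → C))
⇔ (¬(¬B ∨ A) ∨ C) ∧ (¬C ∨ ¬A ∨ C)
⇔ ((¬¬B ∧ ¬A) ∨ C) ∧ (¬C ∨ ¬A ∨ C)
⇔ ((B ∧ ¬A) ∨ C) ∧ (¬C ∨ ¬A ∨ C)
⇔ (B ∧ ¬A ∧ ¬C) ∨ (B ∧ ¬A ∧ ¬A) ∨ (B ∧ ¬A ∧ C) ∨ (C ∧ ¬C) ∨ (C ∧ ¬A) ∨ (C ∧ C)
⇔ (B ∧ ¬A) ∨ C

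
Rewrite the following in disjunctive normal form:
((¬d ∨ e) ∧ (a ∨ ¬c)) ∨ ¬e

(¬d ∧ a) ∨ (¬d ∧ ¬c) ∨ (e ∧ a) ∨ (e ∧ ¬c) ∨ ¬e

((¬d ∨ e) ∧ (a ∨ ¬c)) ∨ ¬e
≡ (¬d ∧ a) ∨ (¬d ∧ ¬c) ∨ (e ∧ a) ∨ (e ∧ ¬c) ∨ ¬e   [distribute ∧ over ∨]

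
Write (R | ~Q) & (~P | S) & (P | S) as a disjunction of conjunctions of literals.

(R | ~Q) & (~P | S) & (P | S)
= (R & ~P & P) | (R & ~P & S) | (R & S & P) | (R & S & S) | (~Q & ~P & P) | (~Q & ~P & S) | (~Q & S & P) | (~Q & S & S)   — distribute & over |
= (R & S) | (~Q & S)   — simplify

(R & S) | (~Q & S)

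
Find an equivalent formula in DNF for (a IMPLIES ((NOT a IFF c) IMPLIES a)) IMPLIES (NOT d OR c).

(a IMPLIES ((NOT a IFF c) IMPLIES a)) IMPLIES (NOT d OR c)
≡ NOT (a IMPLIES ((NOT a IFF c) IMPLIES a)) OR NOT d OR c
≡ NOT (NOT a OR ((NOT a IFF c) IMPLIES a)) OR NOT d OR c
≡ NOT (NOT a OR NOT (NOT a IFF c) OR a) OR NOT d OR c
≡ NOT (NOT a OR NOT ((NOT a IMPLIES c) AND (c IMPLIES NOT a)) OR a) OR NOT d OR c
≡ NOT (NOT a OR NOT ((NOT NOT a OR c) AND (c IMPLIES NOT a)) OR a) OR NOT d OR c
≡ NOT (NOT a OR NOT ((NOT NOT a OR c) AND (NOT c OR NOT a)) OR a) OR NOT d OR c
≡ (NOT NOT a AND NOT NOT ((NOT NOT a OR c) AND (NOT c OR NOT a)) AND NOT a) OR NOT d OR c
≡ (a AND NOT NOT ((NOT NOT a OR c) AND (NOT c OR NOT a)) AND NOT a) OR NOT d OR c
≡ (a AND (NOT NOT a OR c) AND (NOT c OR NOT a) AND NOT a) OR NOT d OR c
≡ (a AND (a OR c) AND (NOT c OR NOT a) AND NOT a) OR NOT d OR c
≡ (a AND a AND NOT c AND NOT a) OR (a AND a AND NOT a AND NOT a) OR (a AND c AND NOT c AND NOT a) OR (a AND c AND NOT a AND NOT a) OR NOT d OR c
≡ NOT d OR c

NOT d OR c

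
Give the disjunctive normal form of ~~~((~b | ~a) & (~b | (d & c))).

~~~((~b | ~a) & (~b | (d & c)))
⇔ ~((~b | ~a) & (~b | (d & c)))   [double negation]
⇔ ~(~b | ~a) | ~(~b | (d & c))   [De Morgan]
⇔ (~~b & ~~a) | ~(~b | (d & c))   [De Morgan]
⇔ (b & ~~a) | ~(~b | (d & c))   [double negation]
⇔ (b & a) | ~(~b | (d & c))   [double negation]
⇔ (b & a) | (~~b & ~(d & c))   [De Morgan]
⇔ (b & a) | (b & ~(d & c))   [double negation]
⇔ (b & a) | (b & (~d | ~c))   [De Morgan]
⇔ (b & a) | (b & ~d) | (b & ~c)   [distribute & over |]

(b & a) | (b & ~d) | (b & ~c)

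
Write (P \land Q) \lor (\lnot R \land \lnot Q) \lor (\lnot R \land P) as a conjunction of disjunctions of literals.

(P \land Q) \lor (\lnot R \land \lnot Q) \lor (\lnot R \land P)
≡ (P \lor \lnot R \lor \lnot R) \land (P \lor \lnot R \lor P) \land (P \lor \lnot Q \lor \lnot R) \land (P \lor \lnot Q \lor P) \land (Q \lor \lnot R \lor \lnot R) \land (Q \lor \lnot R \lor P) \land (Q \lor \lnot Q \lor \lnot R) \land (Q \lor \lnot Q \lor P)   [distribute \lor over \land]
≡ (P \lor \lnot R) \land (P \lor \lnot Q) \land (Q \lor \lnot R)   [simplify]

(P \lor \lnot R) \land (P \lor \lnot Q) \land (Q \lor \lnot R)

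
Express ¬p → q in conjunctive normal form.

p ∨ q

¬p → q
⇔ ¬¬p ∨ q   — eliminate →
⇔ p ∨ q   — double negation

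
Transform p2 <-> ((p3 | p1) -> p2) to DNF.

p2 <-> ((p3 | p1) -> p2)
≡ (p2 -> ((p3 | p1) -> p2)) & (((p3 | p1) -> p2) -> p2)   [eliminate <->]
≡ (~p2 | ((p3 | p1) -> p2)) & (((p3 | p1) -> p2) -> p2)   [eliminate ->]
≡ (~p2 | ~(p3 | p1) | p2) & (((p3 | p1) -> p2) -> p2)   [eliminate ->]
≡ (~p2 | ~(p3 | p1) | p2) & (~((p3 | p1) -> p2) | p2)   [eliminate ->]
≡ (~p2 | ~(p3 | p1) | p2) & (~(~(p3 | p1) | p2) | p2)   [eliminate ->]
≡ (~p2 | (~p3 & ~p1) | p2) & (~(~(p3 | p1) | p2) | p2)   [De Morgan]
≡ (~p2 | (~p3 & ~p1) | p2) & ((~~(p3 | p1) & ~p2) | p2)   [De Morgan]
≡ (~p2 | (~p3 & ~p1) | p2) & (((p3 | p1) & ~p2) | p2)   [double negation]
≡ (~p2 & p3 & ~p2) | (~p2 & p1 & ~p2) | (~p2 & p2) | (~p3 & ~p1 & p3 & ~p2) | (~p3 & ~p1 & p1 & ~p2) | (~p3 & ~p1 & p2) | (p2 & p3 & ~p2) | (p2 & p1 & ~p2) | (p2 & p2)   [distribute & over |]
≡ (~p2 & p3) | (~p2 & p1) | p2   [simplify]

(~p2 & p3) | (~p2 & p1) | p2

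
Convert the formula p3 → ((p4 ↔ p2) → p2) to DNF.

p3 → ((p4 ↔ p2) → p2)
≡ ¬p3 ∨ ((p4 ↔ p2) → p2)   — eliminate →
≡ ¬p3 ∨ ¬(p4 ↔ p2) ∨ p2   — eliminate →
≡ ¬p3 ∨ ¬((p4 → p2) ∧ (p2 → p4)) ∨ p2   — eliminate ↔
≡ ¬p3 ∨ ¬((¬p4 ∨ p2) ∧ (p2 → p4)) ∨ p2   — eliminate →
≡ ¬p3 ∨ ¬((¬p4 ∨ p2) ∧ (¬p2 ∨ p4)) ∨ p2   — eliminate →
≡ ¬p3 ∨ ¬(¬p4 ∨ p2) ∨ ¬(¬p2 ∨ p4) ∨ p2   — De Morgan
≡ ¬p3 ∨ (¬¬p4 ∧ ¬p2) ∨ ¬(¬p2 ∨ p4) ∨ p2   — De Morgan
≡ ¬p3 ∨ (p4 ∧ ¬p2) ∨ ¬(¬p2 ∨ p4) ∨ p2   — double negation
≡ ¬p3 ∨ (p4 ∧ ¬p2) ∨ (¬¬p2 ∧ ¬p4) ∨ p2   — De Morgan
≡ ¬p3 ∨ (p4 ∧ ¬p2) ∨ (p2 ∧ ¬p4) ∨ p2   — double negation
≡ ¬p3 ∨ (p4 ∧ ¬p2) ∨ p2   — simplify

¬p3 ∨ (p4 ∧ ¬p2) ∨ p2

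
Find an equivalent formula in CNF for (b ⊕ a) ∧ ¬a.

(b ⊕ a) ∧ ¬a
= (b ∨ a) ∧ ¬(b ∧ a) ∧ ¬a   [expand ⊕]
= (b ∨ a) ∧ (¬b ∨ ¬a) ∧ ¬a   [De Morgan]
= (b ∨ a) ∧ ¬a   [simplify]

(b ∨ a) ∧ ¬a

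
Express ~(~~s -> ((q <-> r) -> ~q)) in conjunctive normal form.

~(~~s -> ((q <-> r) -> ~q))
⇔ ~(~~~s | ((q <-> r) -> ~q))   [eliminate ->]
⇔ ~(~~~s | ~(q <-> r) | ~q)   [eliminate ->]
⇔ ~(~~~s | ~((q -> r) & (r -> q)) | ~q)   [eliminate <->]
⇔ ~(~~~s | ~((~q | r) & (r -> q)) | ~q)   [eliminate ->]
⇔ ~(~~~s | ~((~q | r) & (~r | q)) | ~q)   [eliminate ->]
⇔ ~~~~s & ~~((~q | r) & (~r | q)) & ~~q   [De Morgan]
⇔ ~~s & ~~((~q | r) & (~r | q)) & ~~q   [double negation]
⇔ s & ~~((~q | r) & (~r | q)) & ~~q   [double negation]
⇔ s & (~q | r) & (~r | q) & ~~q   [double negation]
⇔ s & (~q | r) & (~r | q) & q   [double negation]
⇔ s & (~q | r) & q   [simplify]

s & (~q | r) & q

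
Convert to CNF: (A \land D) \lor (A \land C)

A \land (D \lor C)

(A \land D) \lor (A \land C)
≡ (A \lor A) \land (A \lor C) \land (D \lor A) \land (D \lor C)   [distribute \lor over \land]
≡ A \land (D \lor C)   [simplify]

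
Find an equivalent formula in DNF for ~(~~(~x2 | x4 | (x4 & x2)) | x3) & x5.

x2 & ~x4 & ~x3 & x5

~(~~(~x2 | x4 | (x4 & x2)) | x3) & x5
= ~~~(~x2 | x4 | (x4 & x2)) & ~x3 & x5   [De Morgan]
= ~(~x2 | x4 | (x4 & x2)) & ~x3 & x5   [double negation]
= ~~x2 & ~x4 & ~(x4 & x2) & ~x3 & x5   [De Morgan]
= x2 & ~x4 & ~(x4 & x2) & ~x3 & x5   [double negation]
= x2 & ~x4 & (~x4 | ~x2) & ~x3 & x5   [De Morgan]
= (x2 & ~x4 & ~x4 & ~x3 & x5) | (x2 & ~x4 & ~x2 & ~x3 & x5)   [distribute & over |]
= x2 & ~x4 & ~x3 & x5   [simplify]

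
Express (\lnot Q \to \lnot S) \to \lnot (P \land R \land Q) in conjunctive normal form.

(\lnot Q \to \lnot S) \to \lnot (P \land R \land Q)
≡ \lnot (\lnot Q \to \lnot S) \lor \lnot (P \land R \land Q)   (eliminate \to)
≡ \lnot (\lnot \lnot Q \lor \lnot S) \lor \lnot (P \land R \land Q)   (eliminate \to)
≡ (\lnot \lnot \lnot Q \land \lnot \lnot S) \lor \lnot (P \land R \land Q)   (De Morgan)
≡ (\lnot Q \land \lnot \lnot S) \lor \lnot (P \land R \land Q)   (double negation)
≡ (\lnot Q \land S) \lor \lnot (P \land R \land Q)   (double negation)
≡ (\lnot Q \land S) \lor \lnot P \lor \lnot R \lor \lnot Q   (De Morgan)
≡ (\lnot Q \lor \lnot P \lor \lnot R \lor \lnot Q) \land (S \lor \lnot P \lor \lnot R \lor \lnot Q)   (distribute \lor over \land)
≡ \lnot Q \lor \lnot P \lor \lnot R   (simplify)

\lnot Q \lor \lnot P \lor \lnot R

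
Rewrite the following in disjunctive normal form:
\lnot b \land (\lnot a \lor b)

\lnot b \land \lnot a

\lnot b \land (\lnot a \lor b)
≡ (\lnot b \land \lnot a) \lor (\lnot b \land b)   [distribute \land over \lor]
≡ \lnot b \land \lnot a   [simplify]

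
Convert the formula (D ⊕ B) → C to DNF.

(D ⊕ B) → C
≡ ¬(D ⊕ B) ∨ C   (eliminate →)
≡ ¬((D ∧ ¬B) ∨ (¬D ∧ B)) ∨ C   (expand ⊕)
≡ (¬(D ∧ ¬B) ∧ ¬(¬D ∧ B)) ∨ C   (De Morgan)
≡ ((¬D ∨ ¬¬B) ∧ ¬(¬D ∧ B)) ∨ C   (De Morgan)
≡ ((¬D ∨ B) ∧ ¬(¬D ∧ B)) ∨ C   (double negation)
≡ ((¬D ∨ B) ∧ (¬¬D ∨ ¬B)) ∨ C   (De Morgan)
≡ ((¬D ∨ B) ∧ (D ∨ ¬B)) ∨ C   (double negation)
≡ (¬D ∧ D) ∨ (¬D ∧ ¬B) ∨ (B ∧ D) ∨ (B ∧ ¬B) ∨ C   (distribute ∧ over ∨)
≡ (¬D ∧ ¬B) ∨ (B ∧ D) ∨ C   (simplify)

(¬D ∧ ¬B) ∨ (B ∧ D) ∨ C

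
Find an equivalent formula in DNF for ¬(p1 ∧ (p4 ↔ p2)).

¬(p1 ∧ (p4 ↔ p2))
= ¬(p1 ∧ (p4 → p2) ∧ (p2 → p4))   (eliminate ↔)
= ¬(p1 ∧ (¬p4 ∨ p2) ∧ (p2 → p4))   (eliminate →)
= ¬(p1 ∧ (¬p4 ∨ p2) ∧ (¬p2 ∨ p4))   (eliminate →)
= ¬p1 ∨ ¬(¬p4 ∨ p2) ∨ ¬(¬p2 ∨ p4)   (De Morgan)
= ¬p1 ∨ (¬¬p4 ∧ ¬p2) ∨ ¬(¬p2 ∨ p4)   (De Morgan)
= ¬p1 ∨ (p4 ∧ ¬p2) ∨ ¬(¬p2 ∨ p4)   (double negation)
= ¬p1 ∨ (p4 ∧ ¬p2) ∨ (¬¬p2 ∧ ¬p4)   (De Morgan)
= ¬p1 ∨ (p4 ∧ ¬p2) ∨ (p2 ∧ ¬p4)   (double negation)

¬p1 ∨ (p4 ∧ ¬p2) ∨ (p2 ∧ ¬p4)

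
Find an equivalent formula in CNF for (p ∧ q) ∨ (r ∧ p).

p ∧ (q ∨ r)

(p ∧ q) ∨ (r ∧ p)
⇔ (p ∨ r) ∧ (p ∨ p) ∧ (q ∨ r) ∧ (q ∨ p)   (distribute ∨ over ∧)
⇔ p ∧ (q ∨ r)   (simplify)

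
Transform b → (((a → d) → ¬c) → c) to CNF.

b → (((a → d) → ¬c) → c)
≡ ¬b ∨ (((a → d) → ¬c) → c)   (eliminate →)
≡ ¬b ∨ ¬((a → d) → ¬c) ∨ c   (eliminate →)
≡ ¬b ∨ ¬(¬(a → d) ∨ ¬c) ∨ c   (eliminate →)
≡ ¬b ∨ ¬(¬(¬a ∨ d) ∨ ¬c) ∨ c   (eliminate →)
≡ ¬b ∨ (¬¬(¬a ∨ d) ∧ ¬¬c) ∨ c   (De Morgan)
≡ ¬b ∨ ((¬a ∨ d) ∧ ¬¬c) ∨ c   (double negation)
≡ ¬b ∨ ((¬a ∨ d) ∧ c) ∨ c   (double negation)
≡ (¬b ∨ ¬a ∨ d ∨ c) ∧ (¬b ∨ c ∨ c)   (distribute ∨ over ∧)
≡ ¬b ∨ c   (simplify)

¬b ∨ c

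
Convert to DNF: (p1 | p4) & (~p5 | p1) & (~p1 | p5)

(p1 & p5) | (p4 & ~p5 & ~p1)

(p1 | p4) & (~p5 | p1) & (~p1 | p5)
≡ (p1 & ~p5 & ~p1) | (p1 & ~p5 & p5) | (p1 & p1 & ~p1) | (p1 & p1 & p5) | (p4 & ~p5 & ~p1) | (p4 & ~p5 & p5) | (p4 & p1 & ~p1) | (p4 & p1 & p5)
≡ (p1 & p5) | (p4 & ~p5 & ~p1)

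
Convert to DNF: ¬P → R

P ∨ R

¬P → R
= ¬¬P ∨ R   [eliminate →]
= P ∨ R   [double negation]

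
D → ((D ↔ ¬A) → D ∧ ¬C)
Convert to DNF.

D → ((D ↔ ¬A) → D ∧ ¬C)
= ¬D ∨ ((D ↔ ¬A) → D ∧ ¬C)   [eliminate →]
= ¬D ∨ ¬(D ↔ ¬A) ∨ D ∧ ¬C   [eliminate →]
= ¬D ∨ ¬((D → ¬A) ∧ (¬A → D)) ∨ D ∧ ¬C   [eliminate ↔]
= ¬D ∨ ¬((¬D ∨ ¬A) ∧ (¬A → D)) ∨ D ∧ ¬C   [eliminate →]
= ¬D ∨ ¬((¬D ∨ ¬A) ∧ (¬¬A ∨ D)) ∨ D ∧ ¬C   [eliminate →]
= ¬D ∨ ¬(¬D ∨ ¬A) ∨ ¬(¬¬A ∨ D) ∨ D ∧ ¬C   [De Morgan]
= ¬D ∨ ¬¬D ∧ ¬¬A ∨ ¬(¬¬A ∨ D) ∨ D ∧ ¬C   [De Morgan]
= ¬D ∨ D ∧ ¬¬A ∨ ¬(¬¬A ∨ D) ∨ D ∧ ¬C   [double negation]
= ¬D ∨ D ∧ A ∨ ¬(¬¬A ∨ D) ∨ D ∧ ¬C   [double negation]
= ¬D ∨ D ∧ A ∨ ¬¬¬A ∧ ¬D ∨ D ∧ ¬C   [De Morgan]
= ¬D ∨ D ∧ A ∨ ¬A ∧ ¬D ∨ D ∧ ¬C   [double negation]
= ¬D ∨ D ∧ A ∨ D ∧ ¬C   [simplify]

¬D ∨ D ∧ A ∨ D ∧ ¬C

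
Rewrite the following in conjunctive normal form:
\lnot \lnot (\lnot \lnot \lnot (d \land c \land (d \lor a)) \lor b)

\lnot \lnot (\lnot \lnot \lnot (d \land c \land (d \lor a)) \lor b)
⇔ \lnot \lnot \lnot (d \land c \land (d \lor a)) \lor b   — double negation
⇔ \lnot (d \land c \land (d \lor a)) \lor b   — double negation
⇔ \lnot d \lor \lnot c \lor \lnot (d \lor a) \lor b   — De Morgan
⇔ \lnot d \lor \lnot c \lor (\lnot d \land \lnot a) \lor b   — De Morgan
⇔ (\lnot d \lor \lnot c \lor \lnot d \lor b) \land (\lnot d \lor \lnot c \lor \lnot a \lor b)   — distribute \lor over \land
⇔ \lnot d \lor \lnot c \lor b   — simplify

\lnot d \lor \lnot c \lor b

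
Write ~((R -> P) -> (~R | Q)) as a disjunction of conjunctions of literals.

P & R & ~Q

~((R -> P) -> (~R | Q))
= ~(~(R -> P) | ~R | Q)
= ~(~(~R | P) | ~R | Q)
= ~~(~R | P) & ~~R & ~Q
= (~R | P) & ~~R & ~Q
= (~R | P) & R & ~Q
= (~R & R & ~Q) | (P & R & ~Q)
= P & R & ~Q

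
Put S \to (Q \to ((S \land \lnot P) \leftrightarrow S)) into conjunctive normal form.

\lnot S \lor \lnot Q \lor \lnot P

S \to (Q \to ((S \land \lnot P) \leftrightarrow S))
= \lnot S \lor (Q \to ((S \land \lnot P) \leftrightarrow S))   [eliminate \to]
= \lnot S \lor \lnot Q \lor ((S \land \lnot P) \leftrightarrow S)   [eliminate \to]
= \lnot S \lor \lnot Q \lor (((S \land \lnot P) \to S) \land (S \to (S \land \lnot P)))   [eliminate \leftrightarrow]
= \lnot S \lor \lnot Q \lor ((\lnot (S \land \lnot P) \lor S) \land (S \to (S \land \lnot P)))   [eliminate \to]
= \lnot S \lor \lnot Q \lor ((\lnot (S \land \lnot P) \lor S) \land (\lnot S \lor (S \land \lnot P)))   [eliminate \to]
= \lnot S \lor \lnot Q \lor ((\lnot S \lor \lnot \lnot P \lor S) \land (\lnot S \lor (S \land \lnot P)))   [De Morgan]
= \lnot S \lor \lnot Q \lor ((\lnot S \lor P \lor S) \land (\lnot S \lor (S \land \lnot P)))   [double negation]
= (\lnot S \lor \lnot Q \lor \lnot S \lor P \lor S) \land (\lnot S \lor \lnot Q \lor \lnot S \lor S) \land (\lnot S \lor \lnot Q \lor \lnot S \lor \lnot P)   [distribute \lor over \land]
= \lnot S \lor \lnot Q \lor \lnot P   [simplify]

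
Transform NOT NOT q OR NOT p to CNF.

q OR NOT p

NOT NOT q OR NOT p
≡ q OR NOT p   — double negation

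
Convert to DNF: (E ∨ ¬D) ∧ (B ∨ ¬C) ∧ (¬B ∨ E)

(E ∧ B) ∨ (E ∧ ¬C) ∨ (¬D ∧ ¬C ∧ ¬B)

(E ∨ ¬D) ∧ (B ∨ ¬C) ∧ (¬B ∨ E)
≡ (E ∧ B ∧ ¬B) ∨ (E ∧ B ∧ E) ∨ (E ∧ ¬C ∧ ¬B) ∨ (E ∧ ¬C ∧ E) ∨ (¬D ∧ B ∧ ¬B) ∨ (¬D ∧ B ∧ E) ∨ (¬D ∧ ¬C ∧ ¬B) ∨ (¬D ∧ ¬C ∧ E)   (distribute ∧ over ∨)
≡ (E ∧ B) ∨ (E ∧ ¬C) ∨ (¬D ∧ ¬C ∧ ¬B)   (simplify)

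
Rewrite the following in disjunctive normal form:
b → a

b → a
= ¬b ∨ a

¬b ∨ a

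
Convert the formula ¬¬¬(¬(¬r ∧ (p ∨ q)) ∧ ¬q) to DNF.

(¬r ∧ p) ∨ q

¬¬¬(¬(¬r ∧ (p ∨ q)) ∧ ¬q)
≡ ¬(¬(¬r ∧ (p ∨ q)) ∧ ¬q)   [double negation]
≡ ¬¬(¬r ∧ (p ∨ q)) ∨ ¬¬q   [De Morgan]
≡ (¬r ∧ (p ∨ q)) ∨ ¬¬q   [double negation]
≡ (¬r ∧ (p ∨ q)) ∨ q   [double negation]
≡ (¬r ∧ p) ∨ (¬r ∧ q) ∨ q   [distribute ∧ over ∨]
≡ (¬r ∧ p) ∨ q   [simplify]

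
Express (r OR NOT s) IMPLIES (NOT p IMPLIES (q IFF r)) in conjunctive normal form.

(NOT r OR p OR q) AND (s OR p OR NOT q OR r)

(r OR NOT s) IMPLIES (NOT p IMPLIES (q IFF r))
≡ NOT (r OR NOT s) OR (NOT p IMPLIES (q IFF r))   (eliminate IMPLIES)
≡ NOT (r OR NOT s) OR NOT NOT p OR (q IFF r)   (eliminate IMPLIES)
≡ NOT (r OR NOT s) OR NOT NOT p OR ((q IMPLIES r) AND (r IMPLIES q))   (eliminate IFF)
≡ NOT (r OR NOT s) OR NOT NOT p OR ((NOT q OR r) AND (r IMPLIES q))   (eliminate IMPLIES)
≡ NOT (r OR NOT s) OR NOT NOT p OR ((NOT q OR r) AND (NOT r OR q))   (eliminate IMPLIES)
≡ (NOT r AND NOT NOT s) OR NOT NOT p OR ((NOT q OR r) AND (NOT r OR q))   (De Morgan)
≡ (NOT r AND s) OR NOT NOT p OR ((NOT q OR r) AND (NOT r OR q))   (double negation)
≡ (NOT r AND s) OR p OR ((NOT q OR r) AND (NOT r OR q))   (double negation)
≡ (NOT r OR p OR NOT q OR r) AND (NOT r OR p OR NOT r OR q) AND (s OR p OR NOT q OR r) AND (s OR p OR NOT r OR q)   (distribute OR over AND)
≡ (NOT r OR p OR q) AND (s OR p OR NOT q OR r)   (simplify)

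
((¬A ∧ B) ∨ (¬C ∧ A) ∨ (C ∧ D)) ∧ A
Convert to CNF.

((¬A ∧ B) ∨ (¬C ∧ A) ∨ (C ∧ D)) ∧ A
= (¬A ∨ ¬C ∨ C) ∧ (¬A ∨ ¬C ∨ D) ∧ (¬A ∨ A ∨ C) ∧ (¬A ∨ A ∨ D) ∧ (B ∨ ¬C ∨ C) ∧ (B ∨ ¬C ∨ D) ∧ (B ∨ A ∨ C) ∧ (B ∨ A ∨ D) ∧ A   — distribute ∨ over ∧
= (¬A ∨ ¬C ∨ D) ∧ (B ∨ ¬C ∨ D) ∧ A   — simplify

(¬A ∨ ¬C ∨ D) ∧ (B ∨ ¬C ∨ D) ∧ A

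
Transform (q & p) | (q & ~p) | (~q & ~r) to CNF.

q | ~r

(q & p) | (q & ~p) | (~q & ~r)
= (q | q | ~q) & (q | q | ~r) & (q | ~p | ~q) & (q | ~p | ~r) & (p | q | ~q) & (p | q | ~r) & (p | ~p | ~q) & (p | ~p | ~r)   [distribute | over &]
= q | ~r   [simplify]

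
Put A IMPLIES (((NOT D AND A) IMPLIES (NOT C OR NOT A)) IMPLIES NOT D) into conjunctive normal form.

A IMPLIES (((NOT D AND A) IMPLIES (NOT C OR NOT A)) IMPLIES NOT D)
= NOT A OR (((NOT D AND A) IMPLIES (NOT C OR NOT A)) IMPLIES NOT D)   [eliminate IMPLIES]
= NOT A OR NOT ((NOT D AND A) IMPLIES (NOT C OR NOT A)) OR NOT D   [eliminate IMPLIES]
= NOT A OR NOT (NOT (NOT D AND A) OR NOT C OR NOT A) OR NOT D   [eliminate IMPLIES]
= NOT A OR (NOT NOT (NOT D AND A) AND NOT NOT C AND NOT NOT A) OR NOT D   [De Morgan]
= NOT A OR (NOT D AND A AND NOT NOT C AND NOT NOT A) OR NOT D   [double negation]
= NOT A OR (NOT D AND A AND C AND NOT NOT A) OR NOT D   [double negation]
= NOT A OR (NOT D AND A AND C AND A) OR NOT D   [double negation]
= (NOT A OR NOT D OR NOT D) AND (NOT A OR A OR NOT D) AND (NOT A OR C OR NOT D) AND (NOT A OR A OR NOT D)   [distribute OR over AND]
= NOT A OR NOT D   [simplify]

NOT A OR NOT D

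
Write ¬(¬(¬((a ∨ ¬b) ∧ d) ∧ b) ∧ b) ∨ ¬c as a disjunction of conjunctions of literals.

(¬a ∧ b) ∨ (¬d ∧ b) ∨ ¬b ∨ ¬c

¬(¬(¬((a ∨ ¬b) ∧ d) ∧ b) ∧ b) ∨ ¬c
≡ ¬¬(¬((a ∨ ¬b) ∧ d) ∧ b) ∨ ¬b ∨ ¬c   [De Morgan]
≡ (¬((a ∨ ¬b) ∧ d) ∧ b) ∨ ¬b ∨ ¬c   [double negation]
≡ ((¬(a ∨ ¬b) ∨ ¬d) ∧ b) ∨ ¬b ∨ ¬c   [De Morgan]
≡ (((¬a ∧ ¬¬b) ∨ ¬d) ∧ b) ∨ ¬b ∨ ¬c   [De Morgan]
≡ (((¬a ∧ b) ∨ ¬d) ∧ b) ∨ ¬b ∨ ¬c   [double negation]
≡ (¬a ∧ b ∧ b) ∨ (¬d ∧ b) ∨ ¬b ∨ ¬c   [distribute ∧ over ∨]
≡ (¬a ∧ b) ∨ (¬d ∧ b) ∨ ¬b ∨ ¬c   [simplify]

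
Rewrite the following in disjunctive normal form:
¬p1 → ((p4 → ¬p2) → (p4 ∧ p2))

¬p1 → ((p4 → ¬p2) → (p4 ∧ p2))
≡ ¬¬p1 ∨ ((p4 → ¬p2) → (p4 ∧ p2))   [eliminate →]
≡ ¬¬p1 ∨ ¬(p4 → ¬p2) ∨ (p4 ∧ p2)   [eliminate →]
≡ ¬¬p1 ∨ ¬(¬p4 ∨ ¬p2) ∨ (p4 ∧ p2)   [eliminate →]
≡ p1 ∨ ¬(¬p4 ∨ ¬p2) ∨ (p4 ∧ p2)   [double negation]
≡ p1 ∨ (¬¬p4 ∧ ¬¬p2) ∨ (p4 ∧ p2)   [De Morgan]
≡ p1 ∨ (p4 ∧ ¬¬p2) ∨ (p4 ∧ p2)   [double negation]
≡ p1 ∨ (p4 ∧ p2) ∨ (p4 ∧ p2)   [double negation]
≡ p1 ∨ (p4 ∧ p2)   [simplify]

p1 ∨ (p4 ∧ p2)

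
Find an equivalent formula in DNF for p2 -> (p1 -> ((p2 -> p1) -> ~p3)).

~p2 | ~p1 | ~p3

p2 -> (p1 -> ((p2 -> p1) -> ~p3))
= ~p2 | (p1 -> ((p2 -> p1) -> ~p3))   — eliminate ->
= ~p2 | ~p1 | ((p2 -> p1) -> ~p3)   — eliminate ->
= ~p2 | ~p1 | ~(p2 -> p1) | ~p3   — eliminate ->
= ~p2 | ~p1 | ~(~p2 | p1) | ~p3   — eliminate ->
= ~p2 | ~p1 | (~~p2 & ~p1) | ~p3   — De Morgan
= ~p2 | ~p1 | (p2 & ~p1) | ~p3   — double negation
= ~p2 | ~p1 | ~p3   — simplify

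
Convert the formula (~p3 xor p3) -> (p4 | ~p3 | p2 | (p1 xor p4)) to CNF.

(~p3 xor p3) -> (p4 | ~p3 | p2 | (p1 xor p4))
= ~(~p3 xor p3) | p4 | ~p3 | p2 | (p1 xor p4)
= ~((~p3 | p3) & ~(~p3 & p3)) | p4 | ~p3 | p2 | (p1 xor p4)
= ~((~p3 | p3) & ~(~p3 & p3)) | p4 | ~p3 | p2 | ((p1 | p4) & ~(p1 & p4))
= ~(~p3 | p3) | ~~(~p3 & p3) | p4 | ~p3 | p2 | ((p1 | p4) & ~(p1 & p4))
= (~~p3 & ~p3) | ~~(~p3 & p3) | p4 | ~p3 | p2 | ((p1 | p4) & ~(p1 & p4))
= (p3 & ~p3) | ~~(~p3 & p3) | p4 | ~p3 | p2 | ((p1 | p4) & ~(p1 & p4))
= (p3 & ~p3) | (~p3 & p3) | p4 | ~p3 | p2 | ((p1 | p4) & ~(p1 & p4))
= (p3 & ~p3) | (~p3 & p3) | p4 | ~p3 | p2 | ((p1 | p4) & (~p1 | ~p4))
= (p3 | ~p3 | p4 | ~p3 | p2 | p1 | p4) & (p3 | ~p3 | p4 | ~p3 | p2 | ~p1 | ~p4) & (p3 | p3 | p4 | ~p3 | p2 | p1 | p4) & (p3 | p3 | p4 | ~p3 | p2 | ~p1 | ~p4) & (~p3 | ~p3 | p4 | ~p3 | p2 | p1 | p4) & (~p3 | ~p3 | p4 | ~p3 | p2 | ~p1 | ~p4) & (~p3 | p3 | p4 | ~p3 | p2 | p1 | p4) & (~p3 | p3 | p4 | ~p3 | p2 | ~p1 | ~p4)
= ~p3 | p4 | p2 | p1

~p3 | p4 | p2 | p1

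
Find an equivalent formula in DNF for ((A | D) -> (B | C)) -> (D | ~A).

(A & ~B & ~C) | D | ~A

((A | D) -> (B | C)) -> (D | ~A)
= ~((A | D) -> (B | C)) | D | ~A   [eliminate ->]
= ~(~(A | D) | B | C) | D | ~A   [eliminate ->]
= (~~(A | D) & ~B & ~C) | D | ~A   [De Morgan]
= ((A | D) & ~B & ~C) | D | ~A   [double negation]
= (A & ~B & ~C) | (D & ~B & ~C) | D | ~A   [distribute & over |]
= (A & ~B & ~C) | D | ~A   [simplify]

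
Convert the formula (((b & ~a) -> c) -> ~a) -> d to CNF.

(((b & ~a) -> c) -> ~a) -> d
≡ ~(((b & ~a) -> c) -> ~a) | d   [eliminate ->]
≡ ~(~((b & ~a) -> c) | ~a) | d   [eliminate ->]
≡ ~(~(~(b & ~a) | c) | ~a) | d   [eliminate ->]
≡ (~~(~(b & ~a) | c) & ~~a) | d   [De Morgan]
≡ ((~(b & ~a) | c) & ~~a) | d   [double negation]
≡ ((~b | ~~a | c) & ~~a) | d   [De Morgan]
≡ ((~b | a | c) & ~~a) | d   [double negation]
≡ ((~b | a | c) & a) | d   [double negation]
≡ (~b | a | c | d) & (a | d)   [distribute | over &]
≡ a | d   [simplify]

a | d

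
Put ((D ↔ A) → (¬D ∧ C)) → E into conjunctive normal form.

(¬D ∨ A ∨ E) ∧ (¬A ∨ D ∨ E) ∧ (D ∨ ¬C ∨ E)

((D ↔ A) → (¬D ∧ C)) → E
= ¬((D ↔ A) → (¬D ∧ C)) ∨ E   (eliminate →)
= ¬(¬(D ↔ A) ∨ (¬D ∧ C)) ∨ E   (eliminate →)
= ¬(¬((D → A) ∧ (A → D)) ∨ (¬D ∧ C)) ∨ E   (eliminate ↔)
= ¬(¬((¬D ∨ A) ∧ (A → D)) ∨ (¬D ∧ C)) ∨ E   (eliminate →)
= ¬(¬((¬D ∨ A) ∧ (¬A ∨ D)) ∨ (¬D ∧ C)) ∨ E   (eliminate →)
= (¬¬((¬D ∨ A) ∧ (¬A ∨ D)) ∧ ¬(¬D ∧ C)) ∨ E   (De Morgan)
= ((¬D ∨ A) ∧ (¬A ∨ D) ∧ ¬(¬D ∧ C)) ∨ E   (double negation)
= ((¬D ∨ A) ∧ (¬A ∨ D) ∧ (¬¬D ∨ ¬C)) ∨ E   (De Morgan)
= ((¬D ∨ A) ∧ (¬A ∨ D) ∧ (D ∨ ¬C)) ∨ E   (double negation)
= (¬D ∨ A ∨ E) ∧ (¬A ∨ D ∨ E) ∧ (D ∨ ¬C ∨ E)   (distribute ∨ over ∧)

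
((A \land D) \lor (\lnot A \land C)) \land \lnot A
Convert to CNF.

(A \lor C) \land (D \lor C) \land \lnot A

((A \land D) \lor (\lnot A \land C)) \land \lnot A
≡ (A \lor \lnot A) \land (A \lor C) \land (D \lor \lnot A) \land (D \lor C) \land \lnot A   [distribute \lor over \land]
≡ (A \lor C) \land (D \lor C) \land \lnot A   [simplify]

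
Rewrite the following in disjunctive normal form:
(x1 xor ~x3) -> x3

(x1 xor ~x3) -> x3
≡ ~(x1 xor ~x3) | x3   (eliminate ->)
≡ ~((x1 & ~~x3) | (~x1 & ~x3)) | x3   (expand xor)
≡ (~(x1 & ~~x3) & ~(~x1 & ~x3)) | x3   (De Morgan)
≡ ((~x1 | ~~~x3) & ~(~x1 & ~x3)) | x3   (De Morgan)
≡ ((~x1 | ~x3) & ~(~x1 & ~x3)) | x3   (double negation)
≡ ((~x1 | ~x3) & (~~x1 | ~~x3)) | x3   (De Morgan)
≡ ((~x1 | ~x3) & (x1 | ~~x3)) | x3   (double negation)
≡ ((~x1 | ~x3) & (x1 | x3)) | x3   (double negation)
≡ (~x1 & x1) | (~x1 & x3) | (~x3 & x1) | (~x3 & x3) | x3   (distribute & over |)
≡ (~x3 & x1) | x3   (simplify)

(~x3 & x1) | x3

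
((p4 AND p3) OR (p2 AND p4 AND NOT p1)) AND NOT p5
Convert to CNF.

((p4 AND p3) OR (p2 AND p4 AND NOT p1)) AND NOT p5
≡ (p4 OR p2) AND (p4 OR p4) AND (p4 OR NOT p1) AND (p3 OR p2) AND (p3 OR p4) AND (p3 OR NOT p1) AND NOT p5   [distribute OR over AND]
≡ p4 AND (p3 OR p2) AND (p3 OR NOT p1) AND NOT p5   [simplify]

p4 AND (p3 OR p2) AND (p3 OR NOT p1) AND NOT p5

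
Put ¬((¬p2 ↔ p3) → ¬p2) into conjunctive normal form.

(¬p3 ∨ ¬p2) ∧ p2

¬((¬p2 ↔ p3) → ¬p2)
= ¬(¬(¬p2 ↔ p3) ∨ ¬p2)   — eliminate →
= ¬(¬((¬p2 → p3) ∧ (p3 → ¬p2)) ∨ ¬p2)   — eliminate ↔
= ¬(¬((¬¬p2 ∨ p3) ∧ (p3 → ¬p2)) ∨ ¬p2)   — eliminate →
= ¬(¬((¬¬p2 ∨ p3) ∧ (¬p3 ∨ ¬p2)) ∨ ¬p2)   — eliminate →
= ¬¬((¬¬p2 ∨ p3) ∧ (¬p3 ∨ ¬p2)) ∧ ¬¬p2   — De Morgan
= (¬¬p2 ∨ p3) ∧ (¬p3 ∨ ¬p2) ∧ ¬¬p2   — double negation
= (p2 ∨ p3) ∧ (¬p3 ∨ ¬p2) ∧ ¬¬p2   — double negation
= (p2 ∨ p3) ∧ (¬p3 ∨ ¬p2) ∧ p2   — double negation
= (¬p3 ∨ ¬p2) ∧ p2   — simplify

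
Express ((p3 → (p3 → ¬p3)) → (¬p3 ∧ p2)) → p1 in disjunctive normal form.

(¬p3 ∧ ¬p2) ∨ p1

((p3 → (p3 → ¬p3)) → (¬p3 ∧ p2)) → p1
≡ ¬((p3 → (p3 → ¬p3)) → (¬p3 ∧ p2)) ∨ p1   [eliminate →]
≡ ¬(¬(p3 → (p3 → ¬p3)) ∨ (¬p3 ∧ p2)) ∨ p1   [eliminate →]
≡ ¬(¬(¬p3 ∨ (p3 → ¬p3)) ∨ (¬p3 ∧ p2)) ∨ p1   [eliminate →]
≡ ¬(¬(¬p3 ∨ ¬p3 ∨ ¬p3) ∨ (¬p3 ∧ p2)) ∨ p1   [eliminate →]
≡ (¬¬(¬p3 ∨ ¬p3 ∨ ¬p3) ∧ ¬(¬p3 ∧ p2)) ∨ p1   [De Morgan]
≡ ((¬p3 ∨ ¬p3 ∨ ¬p3) ∧ ¬(¬p3 ∧ p2)) ∨ p1   [double negation]
≡ ((¬p3 ∨ ¬p3 ∨ ¬p3) ∧ (¬¬p3 ∨ ¬p2)) ∨ p1   [De Morgan]
≡ ((¬p3 ∨ ¬p3 ∨ ¬p3) ∧ (p3 ∨ ¬p2)) ∨ p1   [double negation]
≡ (¬p3 ∧ p3) ∨ (¬p3 ∧ ¬p2) ∨ (¬p3 ∧ p3) ∨ (¬p3 ∧ ¬p2) ∨ (¬p3 ∧ p3) ∨ (¬p3 ∧ ¬p2) ∨ p1   [distribute ∧ over ∨]
≡ (¬p3 ∧ ¬p2) ∨ p1   [simplify]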